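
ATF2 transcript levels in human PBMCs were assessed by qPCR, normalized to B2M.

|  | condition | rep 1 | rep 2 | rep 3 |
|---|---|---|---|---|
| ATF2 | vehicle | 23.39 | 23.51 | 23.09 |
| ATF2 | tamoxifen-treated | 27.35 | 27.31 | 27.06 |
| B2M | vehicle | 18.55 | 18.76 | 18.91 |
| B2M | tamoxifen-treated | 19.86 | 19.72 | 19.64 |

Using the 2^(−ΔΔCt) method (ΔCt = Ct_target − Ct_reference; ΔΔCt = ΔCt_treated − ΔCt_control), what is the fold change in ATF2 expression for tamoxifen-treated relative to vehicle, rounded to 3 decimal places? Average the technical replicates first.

Mean Ct: ATF2 vehicle 23.330; ATF2 tamoxifen-treated 27.240; B2M vehicle 18.740; B2M tamoxifen-treated 19.740
ΔCt(vehicle) = 23.330 − 18.740 = 4.590
ΔCt(tamoxifen-treated) = 27.240 − 19.740 = 7.500
ΔΔCt = 7.500 − 4.590 = 2.910
Fold change = 2^(−2.910) = 0.1330

0.133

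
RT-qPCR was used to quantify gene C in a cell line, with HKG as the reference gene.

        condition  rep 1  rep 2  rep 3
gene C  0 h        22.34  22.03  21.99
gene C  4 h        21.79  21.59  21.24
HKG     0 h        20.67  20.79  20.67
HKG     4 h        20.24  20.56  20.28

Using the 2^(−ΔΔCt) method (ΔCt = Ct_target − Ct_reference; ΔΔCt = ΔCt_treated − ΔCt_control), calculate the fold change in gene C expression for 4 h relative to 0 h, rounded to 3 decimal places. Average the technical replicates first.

Mean Ct: gene C 0 h 22.120; gene C 4 h 21.540; HKG 0 h 20.710; HKG 4 h 20.360
ΔCt(0 h) = 22.120 − 20.710 = 1.410
ΔCt(4 h) = 21.540 − 20.360 = 1.180
ΔΔCt = 1.180 − 1.410 = -0.230
Fold change = 2^(−(-0.230)) = 2^0.230 = 1.1728

1.173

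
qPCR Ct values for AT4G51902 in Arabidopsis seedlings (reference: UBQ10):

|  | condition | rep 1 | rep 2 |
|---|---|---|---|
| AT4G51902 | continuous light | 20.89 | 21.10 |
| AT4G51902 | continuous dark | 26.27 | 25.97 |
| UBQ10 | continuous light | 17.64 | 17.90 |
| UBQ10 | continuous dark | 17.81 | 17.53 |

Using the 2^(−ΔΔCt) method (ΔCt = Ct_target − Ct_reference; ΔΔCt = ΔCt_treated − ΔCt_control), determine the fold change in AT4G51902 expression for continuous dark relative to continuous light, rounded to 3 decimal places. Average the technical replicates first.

0.027

Mean Ct: AT4G51902 continuous light 20.995; AT4G51902 continuous dark 26.120; UBQ10 continuous light 17.770; UBQ10 continuous dark 17.670
ΔCt(continuous light) = 20.995 − 17.770 = 3.225
ΔCt(continuous dark) = 26.120 − 17.670 = 8.450
ΔΔCt = 8.450 − 3.225 = 5.225
Fold change = 2^(−5.225) = 0.0267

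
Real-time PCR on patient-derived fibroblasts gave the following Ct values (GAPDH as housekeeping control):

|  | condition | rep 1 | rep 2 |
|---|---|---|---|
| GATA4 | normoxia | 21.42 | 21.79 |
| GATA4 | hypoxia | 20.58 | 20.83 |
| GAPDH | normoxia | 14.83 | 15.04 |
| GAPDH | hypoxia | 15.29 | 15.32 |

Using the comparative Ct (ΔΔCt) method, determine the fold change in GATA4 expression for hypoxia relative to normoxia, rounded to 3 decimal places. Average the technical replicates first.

Mean Ct: GATA4 normoxia 21.605; GATA4 hypoxia 20.705; GAPDH normoxia 14.935; GAPDH hypoxia 15.305
ΔCt(normoxia) = 21.605 − 14.935 = 6.670
ΔCt(hypoxia) = 20.705 − 15.305 = 5.400
ΔΔCt = 5.400 − 6.670 = -1.270
Fold change = 2^(−(-1.270)) = 2^1.270 = 2.4116

2.412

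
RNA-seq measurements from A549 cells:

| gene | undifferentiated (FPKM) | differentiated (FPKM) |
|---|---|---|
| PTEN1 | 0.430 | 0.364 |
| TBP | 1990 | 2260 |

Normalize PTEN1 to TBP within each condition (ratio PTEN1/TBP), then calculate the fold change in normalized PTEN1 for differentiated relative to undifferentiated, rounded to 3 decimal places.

0.745

PTEN1/TBP (undifferentiated) = 0.430 / 1990 = 0.00021608
PTEN1/TBP (differentiated) = 0.364 / 2260 = 0.00016106
Fold change = 0.00016106 / 0.00021608 = 0.7454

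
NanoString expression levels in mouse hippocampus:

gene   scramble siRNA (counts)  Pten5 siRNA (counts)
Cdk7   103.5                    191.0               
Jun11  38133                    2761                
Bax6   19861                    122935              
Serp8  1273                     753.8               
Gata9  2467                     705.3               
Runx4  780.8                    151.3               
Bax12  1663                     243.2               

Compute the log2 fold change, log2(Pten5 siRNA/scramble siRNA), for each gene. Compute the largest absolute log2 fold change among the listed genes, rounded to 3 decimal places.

log2(191.0/103.5) = 0.884  (Cdk7)
log2(2761/38133) = -3.788  (Jun11)
log2(122935/19861) = 2.630  (Bax6)
log2(753.8/1273) = -0.756  (Serp8)
log2(705.3/2467) = -1.806  (Gata9)
log2(151.3/780.8) = -2.368  (Runx4)
log2(243.2/1663) = -2.774  (Bax12)
The largest magnitude belongs to Jun11.

3.788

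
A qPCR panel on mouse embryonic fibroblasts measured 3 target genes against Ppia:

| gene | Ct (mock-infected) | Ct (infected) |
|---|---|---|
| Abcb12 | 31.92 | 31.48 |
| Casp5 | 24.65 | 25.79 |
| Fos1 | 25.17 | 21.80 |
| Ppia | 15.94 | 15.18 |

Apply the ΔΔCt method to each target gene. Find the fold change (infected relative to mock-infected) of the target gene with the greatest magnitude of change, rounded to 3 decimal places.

6.105

Abcb12: ΔΔCt = (31.48−15.18) − (31.92−15.94) = 16.30 − 15.98 = 0.32; fold change = 2^-0.32 = 0.801
Casp5: ΔΔCt = (25.79−15.18) − (24.65−15.94) = 10.61 − 8.71 = 1.90; fold change = 2^-1.90 = 0.268
Fos1: ΔΔCt = (21.80−15.18) − (25.17−15.94) = 6.62 − 9.23 = -2.61; fold change = 2^2.61 = 6.105
Fos1 has the largest |ΔΔCt| = 2.61.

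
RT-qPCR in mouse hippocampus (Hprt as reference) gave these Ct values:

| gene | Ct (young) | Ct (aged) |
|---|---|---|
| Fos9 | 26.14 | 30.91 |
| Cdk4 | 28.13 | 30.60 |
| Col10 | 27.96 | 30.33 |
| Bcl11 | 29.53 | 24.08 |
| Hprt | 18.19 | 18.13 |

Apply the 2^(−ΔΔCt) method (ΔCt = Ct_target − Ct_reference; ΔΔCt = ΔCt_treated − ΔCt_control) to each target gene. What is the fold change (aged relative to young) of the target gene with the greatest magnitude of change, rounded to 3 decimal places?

41.933

Fos9: ΔΔCt = (30.91−18.13) − (26.14−18.19) = 12.78 − 7.95 = 4.83; fold change = 2^-4.83 = 0.035
Cdk4: ΔΔCt = (30.60−18.13) − (28.13−18.19) = 12.47 − 9.94 = 2.53; fold change = 2^-2.53 = 0.173
Col10: ΔΔCt = (30.33−18.13) − (27.96−18.19) = 12.20 − 9.77 = 2.43; fold change = 2^-2.43 = 0.186
Bcl11: ΔΔCt = (24.08−18.13) − (29.53−18.19) = 5.95 − 11.34 = -5.39; fold change = 2^5.39 = 41.933
Bcl11 has the largest |ΔΔCt| = 5.39.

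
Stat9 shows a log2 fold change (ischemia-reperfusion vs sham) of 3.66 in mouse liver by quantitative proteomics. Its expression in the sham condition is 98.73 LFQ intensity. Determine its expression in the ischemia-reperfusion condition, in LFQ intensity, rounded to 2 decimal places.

1248.01

Fold change = 2^(3.66) = 12.6407
ischemia-reperfusion expression = 98.73 × 12.6407 = 1248.01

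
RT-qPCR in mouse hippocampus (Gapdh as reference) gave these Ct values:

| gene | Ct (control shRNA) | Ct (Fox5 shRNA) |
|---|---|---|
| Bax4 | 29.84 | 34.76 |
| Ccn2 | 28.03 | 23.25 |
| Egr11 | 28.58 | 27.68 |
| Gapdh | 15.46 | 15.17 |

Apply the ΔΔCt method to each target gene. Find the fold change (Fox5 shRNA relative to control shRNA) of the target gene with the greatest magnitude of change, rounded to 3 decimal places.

Bax4: ΔΔCt = (34.76−15.17) − (29.84−15.46) = 19.59 − 14.38 = 5.21; fold change = 2^-5.21 = 0.027
Ccn2: ΔΔCt = (23.25−15.17) − (28.03−15.46) = 8.08 − 12.57 = -4.49; fold change = 2^4.49 = 22.471
Egr11: ΔΔCt = (27.68−15.17) − (28.58−15.46) = 12.51 − 13.12 = -0.61; fold change = 2^0.61 = 1.526
Bax4 has the largest |ΔΔCt| = 5.21.

0.027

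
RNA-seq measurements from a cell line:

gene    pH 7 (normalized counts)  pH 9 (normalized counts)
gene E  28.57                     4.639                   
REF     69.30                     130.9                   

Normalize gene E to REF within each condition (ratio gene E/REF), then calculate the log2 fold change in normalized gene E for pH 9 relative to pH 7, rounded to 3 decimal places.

gene E/REF (pH 7) = 28.57 / 69.30 = 0.41227
gene E/REF (pH 9) = 4.639 / 130.9 = 0.035439
Fold change = 0.035439 / 0.41227 = 0.0860
log2(0.0860) = -3.5402

-3.540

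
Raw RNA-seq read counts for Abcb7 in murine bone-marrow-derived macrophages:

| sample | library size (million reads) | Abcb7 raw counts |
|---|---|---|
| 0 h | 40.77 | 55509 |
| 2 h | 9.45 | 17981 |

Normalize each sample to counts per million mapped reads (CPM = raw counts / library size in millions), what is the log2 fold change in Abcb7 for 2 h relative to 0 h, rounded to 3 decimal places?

CPM(0 h) = 55509 / 40.77 = 1361.5158
CPM(2 h) = 17981 / 9.45 = 1902.7513
Fold change = 1902.7513 / 1361.5158 = 1.39752
log2(1.39752) = 0.4829

0.483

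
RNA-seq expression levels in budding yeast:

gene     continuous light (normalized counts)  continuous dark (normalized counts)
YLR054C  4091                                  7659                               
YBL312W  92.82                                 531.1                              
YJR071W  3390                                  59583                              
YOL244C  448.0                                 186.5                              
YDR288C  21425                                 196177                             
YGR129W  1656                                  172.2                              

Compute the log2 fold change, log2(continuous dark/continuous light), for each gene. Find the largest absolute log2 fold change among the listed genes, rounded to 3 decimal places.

4.136

log2(7659/4091) = 0.905  (YLR054C)
log2(531.1/92.82) = 2.516  (YBL312W)
log2(59583/3390) = 4.136  (YJR071W)
log2(186.5/448.0) = -1.264  (YOL244C)
log2(196177/21425) = 3.195  (YDR288C)
log2(172.2/1656) = -3.266  (YGR129W)
The largest magnitude belongs to YJR071W.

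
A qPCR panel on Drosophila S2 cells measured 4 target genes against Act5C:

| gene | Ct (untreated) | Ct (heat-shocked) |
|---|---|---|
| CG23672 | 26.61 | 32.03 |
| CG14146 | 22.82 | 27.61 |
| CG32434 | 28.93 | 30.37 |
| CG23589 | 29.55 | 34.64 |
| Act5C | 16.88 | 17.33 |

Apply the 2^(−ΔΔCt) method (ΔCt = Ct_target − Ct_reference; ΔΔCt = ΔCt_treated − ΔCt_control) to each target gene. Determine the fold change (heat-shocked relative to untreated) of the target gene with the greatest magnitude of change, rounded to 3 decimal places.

CG23672: ΔΔCt = (32.03−17.33) − (26.61−16.88) = 14.70 − 9.73 = 4.97; fold change = 2^-4.97 = 0.032
CG14146: ΔΔCt = (27.61−17.33) − (22.82−16.88) = 10.28 − 5.94 = 4.34; fold change = 2^-4.34 = 0.049
CG32434: ΔΔCt = (30.37−17.33) − (28.93−16.88) = 13.04 − 12.05 = 0.99; fold change = 2^-0.99 = 0.503
CG23589: ΔΔCt = (34.64−17.33) − (29.55−16.88) = 17.31 − 12.67 = 4.64; fold change = 2^-4.64 = 0.040
CG23672 has the largest |ΔΔCt| = 4.97.

0.032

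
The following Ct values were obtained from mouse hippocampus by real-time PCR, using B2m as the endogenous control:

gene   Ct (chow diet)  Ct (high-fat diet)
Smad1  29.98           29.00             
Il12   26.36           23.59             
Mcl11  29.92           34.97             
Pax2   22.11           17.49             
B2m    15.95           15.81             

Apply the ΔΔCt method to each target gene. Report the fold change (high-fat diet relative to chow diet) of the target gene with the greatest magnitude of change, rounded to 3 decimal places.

Smad1: ΔΔCt = (29.00−15.81) − (29.98−15.95) = 13.19 − 14.03 = -0.84; fold change = 2^0.84 = 1.790
Il12: ΔΔCt = (23.59−15.81) − (26.36−15.95) = 7.78 − 10.41 = -2.63; fold change = 2^2.63 = 6.190
Mcl11: ΔΔCt = (34.97−15.81) − (29.92−15.95) = 19.16 − 13.97 = 5.19; fold change = 2^-5.19 = 0.027
Pax2: ΔΔCt = (17.49−15.81) − (22.11−15.95) = 1.68 − 6.16 = -4.48; fold change = 2^4.48 = 22.316
Mcl11 has the largest |ΔΔCt| = 5.19.

0.027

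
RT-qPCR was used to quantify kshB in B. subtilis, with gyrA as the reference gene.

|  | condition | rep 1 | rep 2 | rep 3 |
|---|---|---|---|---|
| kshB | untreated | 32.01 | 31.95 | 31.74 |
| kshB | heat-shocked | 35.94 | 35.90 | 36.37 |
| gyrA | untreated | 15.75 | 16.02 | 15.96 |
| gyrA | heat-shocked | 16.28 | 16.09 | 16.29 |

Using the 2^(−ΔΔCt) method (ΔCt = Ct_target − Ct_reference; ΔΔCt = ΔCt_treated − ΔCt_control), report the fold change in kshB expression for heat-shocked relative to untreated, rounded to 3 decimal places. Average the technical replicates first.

Mean Ct: kshB untreated 31.900; kshB heat-shocked 36.070; gyrA untreated 15.910; gyrA heat-shocked 16.220
ΔCt(untreated) = 31.900 − 15.910 = 15.990
ΔCt(heat-shocked) = 36.070 − 16.220 = 19.850
ΔΔCt = 19.850 − 15.990 = 3.860
Fold change = 2^(−3.860) = 0.0689

0.069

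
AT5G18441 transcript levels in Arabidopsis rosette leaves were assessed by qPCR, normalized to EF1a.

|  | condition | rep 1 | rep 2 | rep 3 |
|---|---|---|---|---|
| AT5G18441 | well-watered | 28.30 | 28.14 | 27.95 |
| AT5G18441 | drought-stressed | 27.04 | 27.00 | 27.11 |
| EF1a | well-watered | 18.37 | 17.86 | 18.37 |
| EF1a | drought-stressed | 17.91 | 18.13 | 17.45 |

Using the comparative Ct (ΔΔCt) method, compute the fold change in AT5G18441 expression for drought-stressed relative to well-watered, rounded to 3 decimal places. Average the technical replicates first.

1.636

Mean Ct: AT5G18441 well-watered 28.130; AT5G18441 drought-stressed 27.050; EF1a well-watered 18.200; EF1a drought-stressed 17.830
ΔCt(well-watered) = 28.130 − 18.200 = 9.930
ΔCt(drought-stressed) = 27.050 − 17.830 = 9.220
ΔΔCt = 9.220 − 9.930 = -0.710
Fold change = 2^(−(-0.710)) = 2^0.710 = 1.6358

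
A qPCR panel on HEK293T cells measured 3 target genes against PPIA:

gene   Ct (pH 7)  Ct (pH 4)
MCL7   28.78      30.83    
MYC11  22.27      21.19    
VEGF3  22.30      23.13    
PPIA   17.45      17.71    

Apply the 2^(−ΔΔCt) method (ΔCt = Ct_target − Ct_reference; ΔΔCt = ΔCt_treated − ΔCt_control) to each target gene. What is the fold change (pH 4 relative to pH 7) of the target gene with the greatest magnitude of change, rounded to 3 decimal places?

MCL7: ΔΔCt = (30.83−17.71) − (28.78−17.45) = 13.12 − 11.33 = 1.79; fold change = 2^-1.79 = 0.289
MYC11: ΔΔCt = (21.19−17.71) − (22.27−17.45) = 3.48 − 4.82 = -1.34; fold change = 2^1.34 = 2.532
VEGF3: ΔΔCt = (23.13−17.71) − (22.30−17.45) = 5.42 − 4.85 = 0.57; fold change = 2^-0.57 = 0.674
MCL7 has the largest |ΔΔCt| = 1.79.

0.289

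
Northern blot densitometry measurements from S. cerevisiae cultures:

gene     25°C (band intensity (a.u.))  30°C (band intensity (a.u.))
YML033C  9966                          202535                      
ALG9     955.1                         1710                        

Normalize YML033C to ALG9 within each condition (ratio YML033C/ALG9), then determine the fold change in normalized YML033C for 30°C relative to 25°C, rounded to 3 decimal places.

11.351

YML033C/ALG9 (25°C) = 9966 / 955.1 = 10.435
YML033C/ALG9 (30°C) = 202535 / 1710 = 118.44
Fold change = 118.44 / 10.435 = 11.3509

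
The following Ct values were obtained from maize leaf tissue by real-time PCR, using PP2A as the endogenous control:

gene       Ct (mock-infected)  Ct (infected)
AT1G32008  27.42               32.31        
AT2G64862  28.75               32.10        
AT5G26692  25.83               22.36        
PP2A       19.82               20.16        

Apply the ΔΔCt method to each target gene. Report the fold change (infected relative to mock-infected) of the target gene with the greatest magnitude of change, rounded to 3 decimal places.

0.043

AT1G32008: ΔΔCt = (32.31−20.16) − (27.42−19.82) = 12.15 − 7.60 = 4.55; fold change = 2^-4.55 = 0.043
AT2G64862: ΔΔCt = (32.10−20.16) − (28.75−19.82) = 11.94 − 8.93 = 3.01; fold change = 2^-3.01 = 0.124
AT5G26692: ΔΔCt = (22.36−20.16) − (25.83−19.82) = 2.20 − 6.01 = -3.81; fold change = 2^3.81 = 14.026
AT1G32008 has the largest |ΔΔCt| = 4.55.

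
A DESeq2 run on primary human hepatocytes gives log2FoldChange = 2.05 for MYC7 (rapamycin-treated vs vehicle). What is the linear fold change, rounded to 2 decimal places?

4.14

Fold change = 2^(2.05) = 4.141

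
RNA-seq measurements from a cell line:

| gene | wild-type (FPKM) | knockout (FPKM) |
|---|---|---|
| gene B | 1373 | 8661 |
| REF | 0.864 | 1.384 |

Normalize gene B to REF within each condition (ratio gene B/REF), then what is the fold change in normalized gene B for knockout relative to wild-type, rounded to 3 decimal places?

gene B/REF (wild-type) = 1373 / 0.864 = 1589.1
gene B/REF (knockout) = 8661 / 1.384 = 6257.9
Fold change = 6257.9 / 1589.1 = 3.9380

3.938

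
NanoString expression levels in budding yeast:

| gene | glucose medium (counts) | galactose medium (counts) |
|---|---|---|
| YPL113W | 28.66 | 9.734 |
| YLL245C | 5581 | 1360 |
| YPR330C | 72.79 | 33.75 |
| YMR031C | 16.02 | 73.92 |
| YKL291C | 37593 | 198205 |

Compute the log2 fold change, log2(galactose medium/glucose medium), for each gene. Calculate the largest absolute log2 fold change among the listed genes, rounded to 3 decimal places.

2.398

log2(9.734/28.66) = -1.558  (YPL113W)
log2(1360/5581) = -2.037  (YLL245C)
log2(33.75/72.79) = -1.109  (YPR330C)
log2(73.92/16.02) = 2.206  (YMR031C)
log2(198205/37593) = 2.398  (YKL291C)
The largest magnitude belongs to YKL291C.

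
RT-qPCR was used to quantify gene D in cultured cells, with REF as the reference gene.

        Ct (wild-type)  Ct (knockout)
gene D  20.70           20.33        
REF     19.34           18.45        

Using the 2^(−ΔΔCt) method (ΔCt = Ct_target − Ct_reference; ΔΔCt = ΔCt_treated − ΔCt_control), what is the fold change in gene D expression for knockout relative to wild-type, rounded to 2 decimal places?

0.70

ΔCt(wild-type) = 20.700 − 19.340 = 1.360
ΔCt(knockout) = 20.330 − 18.450 = 1.880
ΔΔCt = 1.880 − 1.360 = 0.520
Fold change = 2^(−0.520) = 0.697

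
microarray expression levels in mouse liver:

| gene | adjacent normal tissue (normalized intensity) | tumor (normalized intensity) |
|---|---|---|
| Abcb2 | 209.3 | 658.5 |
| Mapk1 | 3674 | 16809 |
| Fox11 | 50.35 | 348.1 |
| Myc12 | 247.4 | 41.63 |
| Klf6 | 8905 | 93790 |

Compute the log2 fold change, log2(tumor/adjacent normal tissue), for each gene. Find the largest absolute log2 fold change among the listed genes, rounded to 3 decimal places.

log2(658.5/209.3) = 1.654  (Abcb2)
log2(16809/3674) = 2.194  (Mapk1)
log2(348.1/50.35) = 2.789  (Fox11)
log2(41.63/247.4) = -2.571  (Myc12)
log2(93790/8905) = 3.397  (Klf6)
The largest magnitude belongs to Klf6.

3.397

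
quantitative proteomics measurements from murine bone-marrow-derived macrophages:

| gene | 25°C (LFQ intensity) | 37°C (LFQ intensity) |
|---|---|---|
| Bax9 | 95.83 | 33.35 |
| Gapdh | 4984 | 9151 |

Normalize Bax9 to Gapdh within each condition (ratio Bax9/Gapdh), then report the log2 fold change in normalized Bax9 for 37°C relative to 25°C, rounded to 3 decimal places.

Bax9/Gapdh (25°C) = 95.83 / 4984 = 0.019228
Bax9/Gapdh (37°C) = 33.35 / 9151 = 0.0036444
Fold change = 0.0036444 / 0.019228 = 0.1895
log2(0.1895) = -2.3994

-2.399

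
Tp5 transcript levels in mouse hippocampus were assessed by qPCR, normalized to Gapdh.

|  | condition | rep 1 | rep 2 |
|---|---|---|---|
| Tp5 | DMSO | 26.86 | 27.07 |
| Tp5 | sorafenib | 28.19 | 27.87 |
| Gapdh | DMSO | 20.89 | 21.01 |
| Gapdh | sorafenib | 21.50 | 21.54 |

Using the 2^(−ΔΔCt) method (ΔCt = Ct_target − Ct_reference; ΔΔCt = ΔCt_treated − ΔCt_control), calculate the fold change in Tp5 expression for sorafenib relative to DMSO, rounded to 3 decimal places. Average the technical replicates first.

Mean Ct: Tp5 DMSO 26.965; Tp5 sorafenib 28.030; Gapdh DMSO 20.950; Gapdh sorafenib 21.520
ΔCt(DMSO) = 26.965 − 20.950 = 6.015
ΔCt(sorafenib) = 28.030 − 21.520 = 6.510
ΔΔCt = 6.510 − 6.015 = 0.495
Fold change = 2^(−0.495) = 0.7096

0.710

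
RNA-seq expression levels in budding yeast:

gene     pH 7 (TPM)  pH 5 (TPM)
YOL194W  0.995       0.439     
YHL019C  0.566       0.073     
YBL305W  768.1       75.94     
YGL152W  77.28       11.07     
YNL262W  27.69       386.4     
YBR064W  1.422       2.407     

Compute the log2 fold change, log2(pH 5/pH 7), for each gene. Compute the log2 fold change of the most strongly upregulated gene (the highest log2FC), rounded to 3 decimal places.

log2(0.439/0.995) = -1.180  (YOL194W)
log2(0.073/0.566) = -2.955  (YHL019C)
log2(75.94/768.1) = -3.338  (YBL305W)
log2(11.07/77.28) = -2.803  (YGL152W)
log2(386.4/27.69) = 3.803  (YNL262W)
log2(2.407/1.422) = 0.759  (YBR064W)
YNL262W is most strongly upregulated.

3.803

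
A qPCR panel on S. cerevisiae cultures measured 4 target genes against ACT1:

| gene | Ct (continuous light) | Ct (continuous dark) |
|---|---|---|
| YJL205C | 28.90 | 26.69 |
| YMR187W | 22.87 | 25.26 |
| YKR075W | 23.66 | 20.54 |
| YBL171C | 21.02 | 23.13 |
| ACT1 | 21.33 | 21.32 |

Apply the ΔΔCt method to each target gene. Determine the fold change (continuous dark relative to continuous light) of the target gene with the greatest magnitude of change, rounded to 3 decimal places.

8.634

YJL205C: ΔΔCt = (26.69−21.32) − (28.90−21.33) = 5.37 − 7.57 = -2.20; fold change = 2^2.20 = 4.595
YMR187W: ΔΔCt = (25.26−21.32) − (22.87−21.33) = 3.94 − 1.54 = 2.40; fold change = 2^-2.40 = 0.189
YKR075W: ΔΔCt = (20.54−21.32) − (23.66−21.33) = -0.78 − 2.33 = -3.11; fold change = 2^3.11 = 8.634
YBL171C: ΔΔCt = (23.13−21.32) − (21.02−21.33) = 1.81 − (-0.31) = 2.12; fold change = 2^-2.12 = 0.230
YKR075W has the largest |ΔΔCt| = 3.11.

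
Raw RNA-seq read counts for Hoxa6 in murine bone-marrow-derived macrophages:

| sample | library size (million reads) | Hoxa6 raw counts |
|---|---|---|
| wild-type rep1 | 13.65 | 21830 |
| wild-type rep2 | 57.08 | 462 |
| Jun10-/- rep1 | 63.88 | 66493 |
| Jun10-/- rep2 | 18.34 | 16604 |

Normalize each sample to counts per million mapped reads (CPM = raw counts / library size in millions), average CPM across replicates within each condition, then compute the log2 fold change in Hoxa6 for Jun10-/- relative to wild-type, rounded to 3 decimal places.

CPM(wild-type rep1) = 21830 / 13.65 = 1599.2674
CPM(wild-type rep2) = 462 / 57.08 = 8.0939
CPM(Jun10-/- rep1) = 66493 / 63.88 = 1040.9048
CPM(Jun10-/- rep2) = 16604 / 18.34 = 905.3435
mean CPM(wild-type) = 803.6807; mean CPM(Jun10-/-) = 973.1242
Fold change = 973.1242 / 803.6807 = 1.21083
log2(1.21083) = 0.2760

0.276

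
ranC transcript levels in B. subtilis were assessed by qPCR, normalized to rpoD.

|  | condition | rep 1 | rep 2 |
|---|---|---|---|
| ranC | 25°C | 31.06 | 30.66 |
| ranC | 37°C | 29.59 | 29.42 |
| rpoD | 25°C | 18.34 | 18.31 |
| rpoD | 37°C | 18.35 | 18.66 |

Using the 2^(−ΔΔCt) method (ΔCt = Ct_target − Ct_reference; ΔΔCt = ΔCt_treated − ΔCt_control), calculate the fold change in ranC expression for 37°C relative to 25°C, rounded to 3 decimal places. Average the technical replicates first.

Mean Ct: ranC 25°C 30.860; ranC 37°C 29.505; rpoD 25°C 18.325; rpoD 37°C 18.505
ΔCt(25°C) = 30.860 − 18.325 = 12.535
ΔCt(37°C) = 29.505 − 18.505 = 11.000
ΔΔCt = 11.000 − 12.535 = -1.535
Fold change = 2^(−(-1.535)) = 2^1.535 = 2.8979

2.898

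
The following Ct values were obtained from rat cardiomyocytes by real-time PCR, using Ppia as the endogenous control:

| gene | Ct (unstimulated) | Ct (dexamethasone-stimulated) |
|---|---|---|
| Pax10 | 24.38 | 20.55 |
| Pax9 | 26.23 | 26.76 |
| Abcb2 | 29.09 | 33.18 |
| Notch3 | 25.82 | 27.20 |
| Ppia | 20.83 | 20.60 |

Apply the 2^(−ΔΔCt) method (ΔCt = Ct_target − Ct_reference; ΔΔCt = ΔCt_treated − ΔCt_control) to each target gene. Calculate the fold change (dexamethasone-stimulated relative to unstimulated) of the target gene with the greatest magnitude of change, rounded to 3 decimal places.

0.050

Pax10: ΔΔCt = (20.55−20.60) − (24.38−20.83) = -0.05 − 3.55 = -3.60; fold change = 2^3.60 = 12.126
Pax9: ΔΔCt = (26.76−20.60) − (26.23−20.83) = 6.16 − 5.40 = 0.76; fold change = 2^-0.76 = 0.590
Abcb2: ΔΔCt = (33.18−20.60) − (29.09−20.83) = 12.58 − 8.26 = 4.32; fold change = 2^-4.32 = 0.050
Notch3: ΔΔCt = (27.20−20.60) − (25.82−20.83) = 6.60 − 4.99 = 1.61; fold change = 2^-1.61 = 0.328
Abcb2 has the largest |ΔΔCt| = 4.32.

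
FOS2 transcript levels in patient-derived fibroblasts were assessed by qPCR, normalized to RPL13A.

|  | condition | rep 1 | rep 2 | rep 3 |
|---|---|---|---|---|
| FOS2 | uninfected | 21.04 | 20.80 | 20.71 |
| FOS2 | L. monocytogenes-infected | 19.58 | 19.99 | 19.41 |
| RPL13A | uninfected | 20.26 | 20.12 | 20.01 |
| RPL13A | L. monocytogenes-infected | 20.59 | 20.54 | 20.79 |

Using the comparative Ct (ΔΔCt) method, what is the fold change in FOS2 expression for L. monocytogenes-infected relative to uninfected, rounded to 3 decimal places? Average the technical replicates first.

3.249

Mean Ct: FOS2 uninfected 20.850; FOS2 L. monocytogenes-infected 19.660; RPL13A uninfected 20.130; RPL13A L. monocytogenes-infected 20.640
ΔCt(uninfected) = 20.850 − 20.130 = 0.720
ΔCt(L. monocytogenes-infected) = 19.660 − 20.640 = -0.980
ΔΔCt = -0.980 − 0.720 = -1.700
Fold change = 2^(−(-1.700)) = 2^1.700 = 3.2490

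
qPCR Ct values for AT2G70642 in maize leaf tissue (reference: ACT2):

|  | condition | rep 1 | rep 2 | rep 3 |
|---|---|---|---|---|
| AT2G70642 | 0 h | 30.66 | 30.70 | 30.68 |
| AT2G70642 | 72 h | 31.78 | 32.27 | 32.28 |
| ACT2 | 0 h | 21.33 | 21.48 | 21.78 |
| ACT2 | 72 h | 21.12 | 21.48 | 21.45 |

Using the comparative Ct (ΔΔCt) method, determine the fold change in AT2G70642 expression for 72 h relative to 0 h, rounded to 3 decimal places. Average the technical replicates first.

0.328

Mean Ct: AT2G70642 0 h 30.680; AT2G70642 72 h 32.110; ACT2 0 h 21.530; ACT2 72 h 21.350
ΔCt(0 h) = 30.680 − 21.530 = 9.150
ΔCt(72 h) = 32.110 − 21.350 = 10.760
ΔΔCt = 10.760 − 9.150 = 1.610
Fold change = 2^(−1.610) = 0.3276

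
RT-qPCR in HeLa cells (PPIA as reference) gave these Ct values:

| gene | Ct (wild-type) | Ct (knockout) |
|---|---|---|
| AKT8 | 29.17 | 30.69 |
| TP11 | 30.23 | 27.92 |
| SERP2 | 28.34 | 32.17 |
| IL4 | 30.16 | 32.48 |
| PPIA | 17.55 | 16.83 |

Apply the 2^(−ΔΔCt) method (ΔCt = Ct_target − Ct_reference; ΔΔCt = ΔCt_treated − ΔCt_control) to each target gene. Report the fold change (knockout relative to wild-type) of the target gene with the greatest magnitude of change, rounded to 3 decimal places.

0.043

AKT8: ΔΔCt = (30.69−16.83) − (29.17−17.55) = 13.86 − 11.62 = 2.24; fold change = 2^-2.24 = 0.212
TP11: ΔΔCt = (27.92−16.83) − (30.23−17.55) = 11.09 − 12.68 = -1.59; fold change = 2^1.59 = 3.010
SERP2: ΔΔCt = (32.17−16.83) − (28.34−17.55) = 15.34 − 10.79 = 4.55; fold change = 2^-4.55 = 0.043
IL4: ΔΔCt = (32.48−16.83) − (30.16−17.55) = 15.65 − 12.61 = 3.04; fold change = 2^-3.04 = 0.122
SERP2 has the largest |ΔΔCt| = 4.55.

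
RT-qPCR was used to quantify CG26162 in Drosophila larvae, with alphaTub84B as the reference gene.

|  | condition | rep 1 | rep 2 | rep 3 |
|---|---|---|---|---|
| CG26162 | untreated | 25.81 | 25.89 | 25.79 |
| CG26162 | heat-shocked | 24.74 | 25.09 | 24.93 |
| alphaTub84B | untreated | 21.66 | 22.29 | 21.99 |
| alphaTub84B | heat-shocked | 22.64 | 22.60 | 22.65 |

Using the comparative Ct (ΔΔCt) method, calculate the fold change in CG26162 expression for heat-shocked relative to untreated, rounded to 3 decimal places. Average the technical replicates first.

Mean Ct: CG26162 untreated 25.830; CG26162 heat-shocked 24.920; alphaTub84B untreated 21.980; alphaTub84B heat-shocked 22.630
ΔCt(untreated) = 25.830 − 21.980 = 3.850
ΔCt(heat-shocked) = 24.920 − 22.630 = 2.290
ΔΔCt = 2.290 − 3.850 = -1.560
Fold change = 2^(−(-1.560)) = 2^1.560 = 2.9485

2.949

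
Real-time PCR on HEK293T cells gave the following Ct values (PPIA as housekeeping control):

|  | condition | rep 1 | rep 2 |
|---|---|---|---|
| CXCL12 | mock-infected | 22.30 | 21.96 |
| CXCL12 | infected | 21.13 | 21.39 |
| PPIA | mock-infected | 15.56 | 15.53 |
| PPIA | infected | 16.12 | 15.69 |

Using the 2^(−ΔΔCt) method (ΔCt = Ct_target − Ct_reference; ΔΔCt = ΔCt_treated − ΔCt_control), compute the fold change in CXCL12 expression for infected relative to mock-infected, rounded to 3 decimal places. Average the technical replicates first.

Mean Ct: CXCL12 mock-infected 22.130; CXCL12 infected 21.260; PPIA mock-infected 15.545; PPIA infected 15.905
ΔCt(mock-infected) = 22.130 − 15.545 = 6.585
ΔCt(infected) = 21.260 − 15.905 = 5.355
ΔΔCt = 5.355 − 6.585 = -1.230
Fold change = 2^(−(-1.230)) = 2^1.230 = 2.3457

2.346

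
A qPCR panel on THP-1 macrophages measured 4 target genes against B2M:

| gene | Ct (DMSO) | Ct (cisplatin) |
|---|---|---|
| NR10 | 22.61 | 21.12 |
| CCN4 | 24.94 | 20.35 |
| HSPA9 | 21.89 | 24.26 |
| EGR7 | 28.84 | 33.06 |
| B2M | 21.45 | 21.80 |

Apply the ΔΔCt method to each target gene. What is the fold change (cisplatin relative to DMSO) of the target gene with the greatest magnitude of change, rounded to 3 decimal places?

30.696

NR10: ΔΔCt = (21.12−21.80) − (22.61−21.45) = -0.68 − 1.16 = -1.84; fold change = 2^1.84 = 3.580
CCN4: ΔΔCt = (20.35−21.80) − (24.94−21.45) = -1.45 − 3.49 = -4.94; fold change = 2^4.94 = 30.696
HSPA9: ΔΔCt = (24.26−21.80) − (21.89−21.45) = 2.46 − 0.44 = 2.02; fold change = 2^-2.02 = 0.247
EGR7: ΔΔCt = (33.06−21.80) − (28.84−21.45) = 11.26 − 7.39 = 3.87; fold change = 2^-3.87 = 0.068
CCN4 has the largest |ΔΔCt| = 4.94.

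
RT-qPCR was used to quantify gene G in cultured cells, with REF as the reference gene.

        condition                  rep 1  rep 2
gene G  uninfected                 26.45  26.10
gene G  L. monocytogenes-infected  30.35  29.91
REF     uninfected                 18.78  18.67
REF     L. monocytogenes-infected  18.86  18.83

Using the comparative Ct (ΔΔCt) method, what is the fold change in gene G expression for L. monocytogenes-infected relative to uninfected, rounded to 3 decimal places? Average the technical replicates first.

Mean Ct: gene G uninfected 26.275; gene G L. monocytogenes-infected 30.130; REF uninfected 18.725; REF L. monocytogenes-infected 18.845
ΔCt(uninfected) = 26.275 − 18.725 = 7.550
ΔCt(L. monocytogenes-infected) = 30.130 − 18.845 = 11.285
ΔΔCt = 11.285 − 7.550 = 3.735
Fold change = 2^(−3.735) = 0.0751

0.075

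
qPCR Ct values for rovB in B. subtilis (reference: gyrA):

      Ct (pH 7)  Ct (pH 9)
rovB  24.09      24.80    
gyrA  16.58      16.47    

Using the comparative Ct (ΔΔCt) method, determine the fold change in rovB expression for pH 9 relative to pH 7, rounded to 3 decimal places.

ΔCt(pH 7) = 24.090 − 16.580 = 7.510
ΔCt(pH 9) = 24.800 − 16.470 = 8.330
ΔΔCt = 8.330 − 7.510 = 0.820
Fold change = 2^(−0.820) = 0.5664

0.566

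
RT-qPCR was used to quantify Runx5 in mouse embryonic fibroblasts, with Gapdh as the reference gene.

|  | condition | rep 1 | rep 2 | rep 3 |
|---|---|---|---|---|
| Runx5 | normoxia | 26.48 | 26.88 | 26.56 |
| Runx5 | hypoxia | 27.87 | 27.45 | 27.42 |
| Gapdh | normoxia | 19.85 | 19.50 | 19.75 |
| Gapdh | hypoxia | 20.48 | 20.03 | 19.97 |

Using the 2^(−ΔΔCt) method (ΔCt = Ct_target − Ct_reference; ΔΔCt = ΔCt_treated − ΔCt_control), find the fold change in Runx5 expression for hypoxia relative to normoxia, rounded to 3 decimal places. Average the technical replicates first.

Mean Ct: Runx5 normoxia 26.640; Runx5 hypoxia 27.580; Gapdh normoxia 19.700; Gapdh hypoxia 20.160
ΔCt(normoxia) = 26.640 − 19.700 = 6.940
ΔCt(hypoxia) = 27.580 − 20.160 = 7.420
ΔΔCt = 7.420 − 6.940 = 0.480
Fold change = 2^(−0.480) = 0.7170

0.717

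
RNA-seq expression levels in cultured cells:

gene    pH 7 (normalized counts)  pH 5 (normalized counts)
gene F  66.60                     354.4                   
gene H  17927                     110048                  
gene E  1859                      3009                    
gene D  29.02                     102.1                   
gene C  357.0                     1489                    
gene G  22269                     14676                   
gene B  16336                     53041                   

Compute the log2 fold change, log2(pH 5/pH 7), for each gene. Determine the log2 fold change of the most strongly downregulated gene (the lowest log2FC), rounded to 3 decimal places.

-0.602

log2(354.4/66.60) = 2.412  (gene F)
log2(110048/17927) = 2.618  (gene H)
log2(3009/1859) = 0.695  (gene E)
log2(102.1/29.02) = 1.815  (gene D)
log2(1489/357.0) = 2.060  (gene C)
log2(14676/22269) = -0.602  (gene G)
log2(53041/16336) = 1.699  (gene B)
gene G is most strongly downregulated.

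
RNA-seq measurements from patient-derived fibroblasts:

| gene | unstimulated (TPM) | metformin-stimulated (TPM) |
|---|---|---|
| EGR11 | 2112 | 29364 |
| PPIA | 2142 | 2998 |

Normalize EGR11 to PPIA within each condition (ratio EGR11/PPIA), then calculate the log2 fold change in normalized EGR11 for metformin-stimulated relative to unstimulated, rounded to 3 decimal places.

3.312

EGR11/PPIA (unstimulated) = 2112 / 2142 = 0.98599
EGR11/PPIA (metformin-stimulated) = 29364 / 2998 = 9.7945
Fold change = 9.7945 / 0.98599 = 9.9337
log2(9.9337) = 3.3123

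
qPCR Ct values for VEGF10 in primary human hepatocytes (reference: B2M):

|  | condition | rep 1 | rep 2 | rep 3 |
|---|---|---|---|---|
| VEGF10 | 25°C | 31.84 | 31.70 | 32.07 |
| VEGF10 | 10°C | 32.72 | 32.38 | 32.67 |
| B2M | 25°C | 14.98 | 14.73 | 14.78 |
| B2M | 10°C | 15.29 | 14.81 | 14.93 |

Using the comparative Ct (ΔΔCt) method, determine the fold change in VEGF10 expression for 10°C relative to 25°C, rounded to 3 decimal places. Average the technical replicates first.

0.688

Mean Ct: VEGF10 25°C 31.870; VEGF10 10°C 32.590; B2M 25°C 14.830; B2M 10°C 15.010
ΔCt(25°C) = 31.870 − 14.830 = 17.040
ΔCt(10°C) = 32.590 − 15.010 = 17.580
ΔΔCt = 17.580 − 17.040 = 0.540
Fold change = 2^(−0.540) = 0.6878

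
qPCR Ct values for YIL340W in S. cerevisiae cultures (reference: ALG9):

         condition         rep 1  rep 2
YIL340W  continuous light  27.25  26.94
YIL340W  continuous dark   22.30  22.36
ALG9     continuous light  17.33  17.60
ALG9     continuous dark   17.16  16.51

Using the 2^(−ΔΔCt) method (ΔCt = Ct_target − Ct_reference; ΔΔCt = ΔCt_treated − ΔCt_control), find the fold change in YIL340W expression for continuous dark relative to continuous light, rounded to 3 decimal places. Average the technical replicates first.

17.569

Mean Ct: YIL340W continuous light 27.095; YIL340W continuous dark 22.330; ALG9 continuous light 17.465; ALG9 continuous dark 16.835
ΔCt(continuous light) = 27.095 − 17.465 = 9.630
ΔCt(continuous dark) = 22.330 − 16.835 = 5.495
ΔΔCt = 5.495 − 9.630 = -4.135
Fold change = 2^(−(-4.135)) = 2^4.135 = 17.5695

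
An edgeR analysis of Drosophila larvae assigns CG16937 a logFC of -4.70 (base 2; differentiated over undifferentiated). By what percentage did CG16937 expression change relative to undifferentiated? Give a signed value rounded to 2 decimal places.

Fold change = 2^(-4.70) = 0.0385
Percent change = (FC − 1) × 100% = (0.0385 − 1) × 100 = -96.15%

-96.15%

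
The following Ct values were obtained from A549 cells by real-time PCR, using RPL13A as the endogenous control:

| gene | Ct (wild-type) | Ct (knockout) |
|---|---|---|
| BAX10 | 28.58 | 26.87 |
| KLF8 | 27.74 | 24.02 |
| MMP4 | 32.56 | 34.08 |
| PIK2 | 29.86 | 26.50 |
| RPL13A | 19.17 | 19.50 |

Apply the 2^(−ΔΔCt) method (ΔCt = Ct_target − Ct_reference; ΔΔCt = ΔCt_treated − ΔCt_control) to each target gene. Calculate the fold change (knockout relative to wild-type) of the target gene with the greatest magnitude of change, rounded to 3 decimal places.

16.564

BAX10: ΔΔCt = (26.87−19.50) − (28.58−19.17) = 7.37 − 9.41 = -2.04; fold change = 2^2.04 = 4.112
KLF8: ΔΔCt = (24.02−19.50) − (27.74−19.17) = 4.52 − 8.57 = -4.05; fold change = 2^4.05 = 16.564
MMP4: ΔΔCt = (34.08−19.50) − (32.56−19.17) = 14.58 − 13.39 = 1.19; fold change = 2^-1.19 = 0.438
PIK2: ΔΔCt = (26.50−19.50) − (29.86−19.17) = 7.00 − 10.69 = -3.69; fold change = 2^3.69 = 12.906
KLF8 has the largest |ΔΔCt| = 4.05.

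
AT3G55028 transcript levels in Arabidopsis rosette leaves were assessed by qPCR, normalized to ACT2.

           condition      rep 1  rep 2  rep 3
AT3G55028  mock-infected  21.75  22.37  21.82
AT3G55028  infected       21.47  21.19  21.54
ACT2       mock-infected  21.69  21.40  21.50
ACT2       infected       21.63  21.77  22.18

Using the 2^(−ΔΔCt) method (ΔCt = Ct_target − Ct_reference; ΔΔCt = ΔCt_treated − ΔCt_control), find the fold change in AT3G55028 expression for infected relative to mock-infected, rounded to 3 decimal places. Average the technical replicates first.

1.879

Mean Ct: AT3G55028 mock-infected 21.980; AT3G55028 infected 21.400; ACT2 mock-infected 21.530; ACT2 infected 21.860
ΔCt(mock-infected) = 21.980 − 21.530 = 0.450
ΔCt(infected) = 21.400 − 21.860 = -0.460
ΔΔCt = -0.460 − 0.450 = -0.910
Fold change = 2^(−(-0.910)) = 2^0.910 = 1.8790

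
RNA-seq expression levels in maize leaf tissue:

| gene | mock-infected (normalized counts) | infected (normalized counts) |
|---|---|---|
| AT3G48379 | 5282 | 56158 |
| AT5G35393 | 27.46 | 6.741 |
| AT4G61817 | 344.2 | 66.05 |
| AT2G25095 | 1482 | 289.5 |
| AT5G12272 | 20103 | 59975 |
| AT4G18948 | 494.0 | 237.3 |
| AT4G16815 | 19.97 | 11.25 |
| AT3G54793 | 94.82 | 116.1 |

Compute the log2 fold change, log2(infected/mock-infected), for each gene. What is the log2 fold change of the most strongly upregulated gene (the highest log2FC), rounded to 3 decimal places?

3.410

log2(56158/5282) = 3.410  (AT3G48379)
log2(6.741/27.46) = -2.026  (AT5G35393)
log2(66.05/344.2) = -2.382  (AT4G61817)
log2(289.5/1482) = -2.356  (AT2G25095)
log2(59975/20103) = 1.577  (AT5G12272)
log2(237.3/494.0) = -1.058  (AT4G18948)
log2(11.25/19.97) = -0.828  (AT4G16815)
log2(116.1/94.82) = 0.292  (AT3G54793)
AT3G48379 is most strongly upregulated.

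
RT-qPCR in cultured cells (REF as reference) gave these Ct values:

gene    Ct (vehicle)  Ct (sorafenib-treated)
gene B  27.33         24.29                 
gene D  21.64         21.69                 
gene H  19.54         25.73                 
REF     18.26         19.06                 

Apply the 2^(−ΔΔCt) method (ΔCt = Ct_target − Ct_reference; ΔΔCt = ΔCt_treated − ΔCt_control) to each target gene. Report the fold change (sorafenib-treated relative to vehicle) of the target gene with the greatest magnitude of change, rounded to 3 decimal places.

0.024

gene B: ΔΔCt = (24.29−19.06) − (27.33−18.26) = 5.23 − 9.07 = -3.84; fold change = 2^3.84 = 14.320
gene D: ΔΔCt = (21.69−19.06) − (21.64−18.26) = 2.63 − 3.38 = -0.75; fold change = 2^0.75 = 1.682
gene H: ΔΔCt = (25.73−19.06) − (19.54−18.26) = 6.67 − 1.28 = 5.39; fold change = 2^-5.39 = 0.024
gene H has the largest |ΔΔCt| = 5.39.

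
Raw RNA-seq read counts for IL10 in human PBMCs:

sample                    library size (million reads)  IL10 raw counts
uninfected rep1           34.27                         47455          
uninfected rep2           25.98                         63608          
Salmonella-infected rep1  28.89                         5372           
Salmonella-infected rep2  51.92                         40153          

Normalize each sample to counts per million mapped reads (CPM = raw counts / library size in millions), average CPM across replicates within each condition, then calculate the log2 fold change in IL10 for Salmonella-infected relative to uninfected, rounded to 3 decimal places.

-1.998

CPM(uninfected rep1) = 47455 / 34.27 = 1384.7388
CPM(uninfected rep2) = 63608 / 25.98 = 2448.3449
CPM(Salmonella-infected rep1) = 5372 / 28.89 = 185.9467
CPM(Salmonella-infected rep2) = 40153 / 51.92 = 773.3629
mean CPM(uninfected) = 1916.5419; mean CPM(Salmonella-infected) = 479.6548
Fold change = 479.6548 / 1916.5419 = 0.25027
log2(0.25027) = -1.9984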